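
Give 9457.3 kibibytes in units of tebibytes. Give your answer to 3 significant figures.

1 kibibyte = 9.31323 × 10^-10 tebibytes.
Then 9457.3 × 9.31323 × 10^-10 ≈ 8.81 × 10^-6 TiB.

8.81 × 10^-6 TiB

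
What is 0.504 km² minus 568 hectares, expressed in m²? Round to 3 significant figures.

-5.18 × 10^6 m²

0.504 km² = 504000 m² and 568 ha = 5.68000 × 10^6 m².
504000 − 5.68000 × 10^6 ≈ -5.18 × 10^6 m².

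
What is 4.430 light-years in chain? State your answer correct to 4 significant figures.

2.083e+15 chain

1 light-year = 4.70290e+14 chains.
Thus 4.430 × 4.70290e+14 ≈ 2.083e+15 chain.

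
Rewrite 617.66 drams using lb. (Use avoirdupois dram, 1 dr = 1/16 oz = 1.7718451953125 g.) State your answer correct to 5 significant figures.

1 dr = 0.00390625 pounds.
So 617.66 × 0.00390625 ≈ 2.4127 lb.

2.4127 lb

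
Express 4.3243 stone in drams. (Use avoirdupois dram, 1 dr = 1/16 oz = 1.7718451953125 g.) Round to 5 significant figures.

15498 drams

1 stone = 3584.00 dr.
Thus 4.3243 × 3584.00 ≈ 15498 dr.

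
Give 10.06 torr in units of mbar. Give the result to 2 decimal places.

1 torr = 1.33322 millibar.
So 10.06 × 1.33322 ≈ 13.41 mbar.

13.41 mbar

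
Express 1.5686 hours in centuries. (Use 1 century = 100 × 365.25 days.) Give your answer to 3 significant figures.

1 h = 1.14077 × 10^-6 century.
Thus 1.5686 × 1.14077 × 10^-6 ≈ 1.79 × 10^-6 century.

1.79 × 10^-6 centuries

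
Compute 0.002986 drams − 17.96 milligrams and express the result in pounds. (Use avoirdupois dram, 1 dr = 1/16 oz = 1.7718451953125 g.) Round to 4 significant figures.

-2.793 × 10^-5 pounds

0.002986 dr = 1.16641 × 10^-5 lb and 17.96 mg = 3.95950 × 10^-5 lb.
1.16641 × 10^-5 − 3.95950 × 10^-5 ≈ -2.793 × 10^-5 lb.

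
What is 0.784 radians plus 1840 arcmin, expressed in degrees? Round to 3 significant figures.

75.6 °

0.784 rad = 44.9199 ° and 1840 arcmin = 30.6667 °.
44.9199 + 30.6667 ≈ 75.6 °.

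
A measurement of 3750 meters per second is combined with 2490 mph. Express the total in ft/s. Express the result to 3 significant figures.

16000 ft/s

3750 m/s = 12303.1 ft/s and 2490 mph = 3652.00 ft/s.
12303.1 + 3652.00 ≈ 16000 ft/s.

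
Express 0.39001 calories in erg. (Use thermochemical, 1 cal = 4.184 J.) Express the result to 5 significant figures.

1 cal = 4.18400e+7 erg.
Then 0.39001 × 4.18400e+7 ≈ 1.6318e+7 erg.

1.6318e+7 ergs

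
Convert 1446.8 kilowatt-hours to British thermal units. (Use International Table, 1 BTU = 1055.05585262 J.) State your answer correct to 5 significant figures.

4.9367 × 10^6 British thermal units

1 kilowatt-hour = 3412.14 British thermal units.
1446.8 × 3412.14 ≈ 4.9367 × 10^6 BTU.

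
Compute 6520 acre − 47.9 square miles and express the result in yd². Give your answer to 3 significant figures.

6520 acre = 3.15568e+7 yd² and 47.9 mi² = 1.48375e+8 yd².
3.15568e+7 − 1.48375e+8 ≈ -1.17e+8 yd².

-1.17e+8 yd²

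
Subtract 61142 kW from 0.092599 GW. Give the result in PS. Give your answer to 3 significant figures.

42800 metric horsepower

0.092599 GW = 125900 PS and 61142 kW = 83130.0 PS.
125900 − 83130.0 ≈ 42800 PS.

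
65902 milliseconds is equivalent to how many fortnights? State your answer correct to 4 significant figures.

5.448e-5 fortnight

1 ms = 8.26720e-10 fortnight.
65902 × 8.26720e-10 ≈ 5.448e-5 fortnight.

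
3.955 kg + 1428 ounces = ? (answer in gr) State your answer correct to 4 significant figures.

3.955 kg = 61035.0 gr and 1428 oz = 624750 gr.
61035.0 + 624750 ≈ 685800 gr.

685800 grains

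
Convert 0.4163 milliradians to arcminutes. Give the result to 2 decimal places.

1.43 arcmin

1 mrad = 3.43775 arcmin.
0.4163 × 3.43775 ≈ 1.43 arcmin.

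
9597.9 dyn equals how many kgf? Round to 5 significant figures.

1 dyn = 1.019716e-6 kilograms-force.
Then 9597.9 × 1.019716e-6 ≈ 0.0097871 kgf.

0.0097871 kilograms-force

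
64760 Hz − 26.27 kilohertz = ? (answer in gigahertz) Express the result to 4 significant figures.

64760 Hz = 6.47600 × 10^-5 GHz and 26.27 kHz = 2.62700 × 10^-5 GHz.
6.47600 × 10^-5 − 2.62700 × 10^-5 ≈ 3.849 × 10^-5 GHz.

3.849 × 10^-5 gigahertz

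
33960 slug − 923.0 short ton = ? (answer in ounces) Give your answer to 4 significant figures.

33960 slug = 1.74821 × 10^7 oz and 923.0 short ton = 2.95360 × 10^7 oz.
1.74821 × 10^7 − 2.95360 × 10^7 ≈ -1.205 × 10^7 oz.

-1.205 × 10^7 ounces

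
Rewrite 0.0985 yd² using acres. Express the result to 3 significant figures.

1 yd² = 0.000206612 acre.
Thus 0.0985 × 0.000206612 ≈ 2.04 × 10^-5 acre.

2.04 × 10^-5 acres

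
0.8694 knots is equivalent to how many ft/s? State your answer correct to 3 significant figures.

1 kn = 1.68781 ft/s.
So 0.8694 × 1.68781 ≈ 1.47 ft/s.

1.47 feet per second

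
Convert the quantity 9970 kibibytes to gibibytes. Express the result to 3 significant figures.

0.00951 GiB

1 KiB = 9.53674 × 10^-7 GiB.
Thus 9970 × 9.53674 × 10^-7 ≈ 0.00951 GiB.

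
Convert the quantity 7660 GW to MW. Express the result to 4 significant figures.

1 gigawatt = 1000.00 MW.
Thus 7660 × 1000.00 ≈ 7.660 × 10^6 MW.

7.660 × 10^6 MW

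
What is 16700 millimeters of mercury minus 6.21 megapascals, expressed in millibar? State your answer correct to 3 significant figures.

-39800 mbar

16700 mmHg = 22264.8 mbar and 6.21 MPa = 62100.0 mbar.
22264.8 − 62100.0 ≈ -39800 mbar.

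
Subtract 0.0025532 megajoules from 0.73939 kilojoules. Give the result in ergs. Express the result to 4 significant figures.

-1.814e+10 erg

0.73939 kJ = 7.39390e+9 erg and 0.0025532 MJ = 2.55320e+10 erg.
7.39390e+9 − 2.55320e+10 ≈ -1.814e+10 erg.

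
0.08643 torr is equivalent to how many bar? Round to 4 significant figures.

1 torr = 0.00133322 bar.
0.08643 × 0.00133322 ≈ 0.0001152 bar.

0.0001152 bar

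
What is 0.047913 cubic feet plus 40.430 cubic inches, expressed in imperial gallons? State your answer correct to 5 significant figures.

0.047913 ft³ = 0.298442 imp gal and 40.430 in³ = 0.145736 imp gal.
0.298442 + 0.145736 ≈ 0.44418 imp gal.

0.44418 imperial gallons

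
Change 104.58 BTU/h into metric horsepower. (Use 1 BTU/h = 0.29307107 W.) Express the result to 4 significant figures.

0.04167 metric horsepower

1 BTU/h = 0.000398466 PS.
104.58 × 0.000398466 ≈ 0.04167 PS.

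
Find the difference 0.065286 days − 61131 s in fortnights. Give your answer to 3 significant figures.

-0.0459 fortnight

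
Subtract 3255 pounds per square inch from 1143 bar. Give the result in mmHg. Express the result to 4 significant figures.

689000 mmHg

1143 bar = 857320 mmHg and 3255 psi = 168332 mmHg.
857320 − 168332 ≈ 689000 mmHg.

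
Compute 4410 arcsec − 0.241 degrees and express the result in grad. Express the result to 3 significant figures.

4410 arcsec = 1.36111 grad and 0.241 ° = 0.267778 grad.
1.36111 − 0.267778 ≈ 1.09 grad.

1.09 gradians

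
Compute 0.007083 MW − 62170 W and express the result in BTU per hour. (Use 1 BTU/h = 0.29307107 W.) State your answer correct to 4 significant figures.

0.007083 MW = 24168.2 BTU/h and 62170 W = 212133 BTU/h.
24168.2 − 212133 ≈ -188000 BTU/h.

-188000 BTU per hour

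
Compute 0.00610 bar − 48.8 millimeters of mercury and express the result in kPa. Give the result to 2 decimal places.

-5.90 kPa

0.00610 bar = 0.610000 kPa and 48.8 mmHg = 6.50613 kPa.
0.610000 − 6.50613 ≈ -5.90 kPa.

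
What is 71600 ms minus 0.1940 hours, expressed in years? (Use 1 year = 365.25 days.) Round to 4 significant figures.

-1.986 × 10^-5 yr

71600 ms = 2.26887 × 10^-6 yr and 0.1940 h = 2.21310 × 10^-5 yr.
2.26887 × 10^-6 − 2.21310 × 10^-5 ≈ -1.986 × 10^-5 yr.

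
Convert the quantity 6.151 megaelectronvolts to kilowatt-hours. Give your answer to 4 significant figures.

2.737e-19 kilowatt-hours

1 megaelectronvolt = 4.45049e-20 kWh.
Thus 6.151 × 4.45049e-20 ≈ 2.737e-19 kWh.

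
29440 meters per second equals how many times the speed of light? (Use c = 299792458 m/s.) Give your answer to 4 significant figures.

9.820e-5 times the speed of light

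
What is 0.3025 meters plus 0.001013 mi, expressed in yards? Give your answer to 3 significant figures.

2.11 yd

0.3025 m = 0.330818 yd and 0.001013 mi = 1.78288 yd.
0.330818 + 1.78288 ≈ 2.11 yd.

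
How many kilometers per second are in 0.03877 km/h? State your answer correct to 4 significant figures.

1.077 × 10^-5 km/s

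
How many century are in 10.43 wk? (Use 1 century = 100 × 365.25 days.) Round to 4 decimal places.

1 week = 0.000191650 centuries.
10.43 × 0.000191650 ≈ 0.0020 century.

0.0020 centuries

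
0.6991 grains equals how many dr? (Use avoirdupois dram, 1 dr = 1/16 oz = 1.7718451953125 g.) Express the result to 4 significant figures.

0.02557 drams

1 grain = 0.0365714 drams.
So 0.6991 × 0.0365714 ≈ 0.02557 dr.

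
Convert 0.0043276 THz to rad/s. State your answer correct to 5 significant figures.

1 THz = 6.28319e+12 radians per second.
So 0.0043276 × 6.28319e+12 ≈ 2.7191e+10 rad/s.

2.7191e+10 rad/s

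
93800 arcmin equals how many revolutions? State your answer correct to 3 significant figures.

1 arcminute = 4.62963 × 10^-5 revolutions.
Thus 93800 × 4.62963 × 10^-5 ≈ 4.34 rev.

4.34 revolutions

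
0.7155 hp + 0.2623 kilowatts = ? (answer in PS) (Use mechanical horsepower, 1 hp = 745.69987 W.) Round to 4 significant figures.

1.082 PS

0.7155 hp = 0.725424 PS and 0.2623 kW = 0.356629 PS.
0.725424 + 0.356629 ≈ 1.082 PS.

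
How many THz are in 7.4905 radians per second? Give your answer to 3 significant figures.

1 rad/s = 1.59155e-13 terahertz.
Thus 7.4905 × 1.59155e-13 ≈ 1.19e-12 THz.

1.19e-12 terahertz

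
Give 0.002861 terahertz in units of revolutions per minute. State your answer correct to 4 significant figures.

1 terahertz = 6.00000 × 10^13 rpm.
Then 0.002861 × 6.00000 × 10^13 ≈ 1.717 × 10^11 rpm.

1.717 × 10^11 rpm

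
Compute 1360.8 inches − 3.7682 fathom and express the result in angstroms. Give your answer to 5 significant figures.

2.7673 × 10^11 Å

1360.8 in = 3.45643 × 10^11 Å and 3.7682 fathom = 6.89128 × 10^10 Å.
3.45643 × 10^11 − 6.89128 × 10^10 ≈ 2.7673 × 10^11 Å.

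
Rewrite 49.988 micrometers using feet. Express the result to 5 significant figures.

1 μm = 3.28084e-6 feet.
49.988 × 3.28084e-6 ≈ 0.00016400 ft.

0.00016400 ft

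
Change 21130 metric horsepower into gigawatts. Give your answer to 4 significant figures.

0.01554 GW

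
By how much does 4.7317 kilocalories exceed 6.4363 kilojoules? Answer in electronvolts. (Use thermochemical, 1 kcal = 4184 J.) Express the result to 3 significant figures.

8.34 × 10^22 electronvolts

4.7317 kcal = 1.23566 × 10^23 eV and 6.4363 kJ = 4.01722 × 10^22 eV.
1.23566 × 10^23 − 4.01722 × 10^22 ≈ 8.34 × 10^22 eV.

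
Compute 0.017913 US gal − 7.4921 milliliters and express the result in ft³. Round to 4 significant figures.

0.002130 ft³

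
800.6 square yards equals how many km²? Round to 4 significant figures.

0.0006694 km²

1 yd² = 8.36127e-7 km².
Thus 800.6 × 8.36127e-7 ≈ 0.0006694 km².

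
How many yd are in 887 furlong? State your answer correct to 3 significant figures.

195000 yards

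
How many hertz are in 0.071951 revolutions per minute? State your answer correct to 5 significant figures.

0.0011992 Hz

1 revolution per minute = 0.0166667 Hz.
Then 0.071951 × 0.0166667 ≈ 0.0011992 Hz.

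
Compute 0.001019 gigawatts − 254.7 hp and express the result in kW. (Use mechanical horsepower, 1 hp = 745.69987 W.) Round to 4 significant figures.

0.001019 GW = 1019.00 kW and 254.7 hp = 189.930 kW.
1019.00 − 189.930 ≈ 829.1 kW.

829.1 kilowatts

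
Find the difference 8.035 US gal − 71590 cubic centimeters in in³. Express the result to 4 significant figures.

-2513 in³

8.035 US gal = 1856.085 in³ and 71590 cm³ = 4368.690 in³.
1856.085 − 4368.690 ≈ -2513 in³.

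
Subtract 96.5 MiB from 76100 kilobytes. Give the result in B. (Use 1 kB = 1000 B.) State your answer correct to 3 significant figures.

-2.51e+7 B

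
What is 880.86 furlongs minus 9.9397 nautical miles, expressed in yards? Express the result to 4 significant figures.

880.86 furlong = 193789 yd and 9.9397 nmi = 20131.6 yd.
193789 − 20131.6 ≈ 173700 yd.

173700 yd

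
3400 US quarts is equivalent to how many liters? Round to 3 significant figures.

3220 L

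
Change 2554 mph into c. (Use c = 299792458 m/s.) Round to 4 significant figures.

1 mile per hour = 1.49116e-9 c.
Thus 2554 × 1.49116e-9 ≈ 3.808e-6 c.

3.808e-6 c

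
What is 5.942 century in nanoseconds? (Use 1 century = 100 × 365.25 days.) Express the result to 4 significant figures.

1.875e+19 ns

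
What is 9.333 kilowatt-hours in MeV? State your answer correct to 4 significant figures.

1 kWh = 2.24694 × 10^19 MeV.
Thus 9.333 × 2.24694 × 10^19 ≈ 2.097 × 10^20 MeV.

2.097 × 10^20 megaelectronvolts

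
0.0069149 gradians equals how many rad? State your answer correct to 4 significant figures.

1 gradian = 0.0157080 rad.
Thus 0.0069149 × 0.0157080 ≈ 0.0001086 rad.

0.0001086 rad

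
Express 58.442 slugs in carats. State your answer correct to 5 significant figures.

1 slug = 72969.5 ct.
58.442 × 72969.5 ≈ 4.2645e+6 ct.

4.2645e+6 carats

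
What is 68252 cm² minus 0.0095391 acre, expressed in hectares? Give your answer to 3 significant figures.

-0.00318 hectares

68252 cm² = 0.000682520 ha and 0.0095391 acre = 0.00386034 ha.
0.000682520 − 0.00386034 ≈ -0.00318 ha.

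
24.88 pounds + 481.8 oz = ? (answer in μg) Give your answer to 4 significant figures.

24.88 lb = 1.12854e+10 μg and 481.8 oz = 1.36588e+10 μg.
1.12854e+10 + 1.36588e+10 ≈ 2.494e+10 μg.

2.494e+10 μg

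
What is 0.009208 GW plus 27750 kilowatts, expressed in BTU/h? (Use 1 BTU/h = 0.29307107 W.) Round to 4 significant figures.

1.261e+8 BTU per hour

0.009208 GW = 3.14190e+7 BTU/h and 27750 kW = 9.46869e+7 BTU/h.
3.14190e+7 + 9.46869e+7 ≈ 1.261e+8 BTU/h.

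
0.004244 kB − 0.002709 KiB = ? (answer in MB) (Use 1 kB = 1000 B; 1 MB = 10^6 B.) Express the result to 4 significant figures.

0.004244 kB = 4.24400 × 10^-6 MB and 0.002709 KiB = 2.77402 × 10^-6 MB.
4.24400 × 10^-6 − 2.77402 × 10^-6 ≈ 1.470 × 10^-6 MB.

1.470 × 10^-6 MB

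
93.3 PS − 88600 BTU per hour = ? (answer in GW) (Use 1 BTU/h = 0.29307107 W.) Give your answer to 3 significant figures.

4.27 × 10^-5 GW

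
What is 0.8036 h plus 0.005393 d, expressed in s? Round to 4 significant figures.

3359 s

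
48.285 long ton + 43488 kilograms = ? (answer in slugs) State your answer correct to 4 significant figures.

48.285 long ton = 3361.67 slug and 43488 kg = 2979.87 slug.
3361.67 + 2979.87 ≈ 6342 slug.

6342 slugs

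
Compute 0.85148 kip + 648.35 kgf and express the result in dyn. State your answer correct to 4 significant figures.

0.85148 kip = 3.78757 × 10^8 dyn and 648.35 kgf = 6.35814 × 10^8 dyn.
3.78757 × 10^8 + 6.35814 × 10^8 ≈ 1.015 × 10^9 dyn.

1.015 × 10^9 dyn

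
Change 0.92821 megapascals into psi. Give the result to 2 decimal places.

1 MPa = 145.038 psi.
Thus 0.92821 × 145.038 ≈ 134.63 psi.

134.63 pounds per square inch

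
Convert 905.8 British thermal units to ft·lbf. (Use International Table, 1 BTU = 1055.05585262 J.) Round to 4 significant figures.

1 BTU = 778.169 ft·lbf.
905.8 × 778.169 ≈ 704900 ft·lbf.

704900 ft·lbf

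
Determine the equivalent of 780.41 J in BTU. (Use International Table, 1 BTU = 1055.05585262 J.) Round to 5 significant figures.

0.73969 BTU

1 J = 0.000947817 British thermal units.
Thus 780.41 × 0.000947817 ≈ 0.73969 BTU.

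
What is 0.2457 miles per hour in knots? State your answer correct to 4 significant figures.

0.2135 kn

1 mph = 0.868976 kn.
Thus 0.2457 × 0.868976 ≈ 0.2135 kn.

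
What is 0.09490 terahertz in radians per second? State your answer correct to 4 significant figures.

1 terahertz = 6.28319e+12 radians per second.
0.09490 × 6.28319e+12 ≈ 5.963e+11 rad/s.

5.963e+11 radians per second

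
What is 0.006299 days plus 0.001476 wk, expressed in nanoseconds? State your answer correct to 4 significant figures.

1.437e+12 nanoseconds

0.006299 d = 5.44234e+11 ns and 0.001476 wk = 8.92685e+11 ns.
5.44234e+11 + 8.92685e+11 ≈ 1.437e+12 ns.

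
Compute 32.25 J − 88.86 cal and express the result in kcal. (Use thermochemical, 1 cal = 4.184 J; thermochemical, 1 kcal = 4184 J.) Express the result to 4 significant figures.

32.25 J = 0.00770793 kcal and 88.86 cal = 0.0888600 kcal.
0.00770793 − 0.0888600 ≈ -0.08115 kcal.

-0.08115 kcal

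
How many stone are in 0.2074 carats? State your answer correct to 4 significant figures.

1 carat = 3.14946 × 10^-5 st.
Thus 0.2074 × 3.14946 × 10^-5 ≈ 6.532 × 10^-6 st.

6.532 × 10^-6 stone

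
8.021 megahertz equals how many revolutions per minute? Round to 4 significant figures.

1 MHz = 6.00000e+7 rpm.
Thus 8.021 × 6.00000e+7 ≈ 4.813e+8 rpm.

4.813e+8 rpm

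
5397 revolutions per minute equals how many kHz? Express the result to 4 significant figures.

1 rpm = 1.66667e-5 kHz.
Thus 5397 × 1.66667e-5 ≈ 0.08995 kHz.

0.08995 kHz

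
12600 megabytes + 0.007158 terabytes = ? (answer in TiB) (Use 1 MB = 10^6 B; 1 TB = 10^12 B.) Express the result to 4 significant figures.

0.01797 tebibytes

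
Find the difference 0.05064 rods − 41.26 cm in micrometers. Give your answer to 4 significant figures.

-157900 micrometers

0.05064 rod = 254679 μm and 41.26 cm = 412600 μm.
254679 − 412600 ≈ -157900 μm.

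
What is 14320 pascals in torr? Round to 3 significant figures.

1 Pa = 0.00750062 torr.
Then 14320 × 0.00750062 ≈ 107 torr.

107 torr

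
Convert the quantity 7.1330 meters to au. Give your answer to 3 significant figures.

4.77e-11 au

1 m = 6.68459e-12 au.
So 7.1330 × 6.68459e-12 ≈ 4.77e-11 au.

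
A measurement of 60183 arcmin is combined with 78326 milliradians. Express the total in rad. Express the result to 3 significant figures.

60183 arcmin = 17.5065 rad and 78326 mrad = 78.3260 rad.
17.5065 + 78.3260 ≈ 95.8 rad.

95.8 radians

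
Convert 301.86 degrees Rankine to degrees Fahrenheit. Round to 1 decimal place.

°R = °F + 459.67.
Applying the formula gives -157.8 °F.

-157.8 °F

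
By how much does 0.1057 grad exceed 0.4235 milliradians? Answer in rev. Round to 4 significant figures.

0.0001968 rev

0.1057 grad = 0.000264250 rev and 0.4235 mrad = 6.74021e-5 rev.
0.000264250 − 6.74021e-5 ≈ 0.0001968 rev.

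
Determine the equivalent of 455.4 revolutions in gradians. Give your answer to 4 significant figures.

182200 grad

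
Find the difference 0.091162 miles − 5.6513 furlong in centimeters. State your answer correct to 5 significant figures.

0.091162 mi = 14671.1 cm and 5.6513 furlong = 113686 cm.
14671.1 − 113686 ≈ -99015 cm.

-99015 centimeters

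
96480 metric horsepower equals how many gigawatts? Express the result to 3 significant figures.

0.0710 GW

1 PS = 7.35499 × 10^-7 GW.
So 96480 × 7.35499 × 10^-7 ≈ 0.0710 GW.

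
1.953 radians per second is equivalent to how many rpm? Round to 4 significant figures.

18.65 rpm

1 radian per second = 9.54930 revolutions per minute.
1.953 × 9.54930 ≈ 18.65 rpm.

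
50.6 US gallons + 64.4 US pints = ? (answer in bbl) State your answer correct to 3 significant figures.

1.40 oil barrels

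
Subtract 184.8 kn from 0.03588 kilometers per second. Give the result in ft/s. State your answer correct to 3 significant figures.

0.03588 km/s = 117.717 ft/s and 184.8 kn = 311.907 ft/s.
117.717 − 311.907 ≈ -194 ft/s.

-194 ft/s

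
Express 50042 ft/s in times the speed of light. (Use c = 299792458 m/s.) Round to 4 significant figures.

5.088 × 10^-5 times the speed of light

1 foot per second = 1.01670 × 10^-9 c.
Then 50042 × 1.01670 × 10^-9 ≈ 5.088 × 10^-5 c.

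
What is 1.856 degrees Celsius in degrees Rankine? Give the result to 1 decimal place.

°R = (°C + 273.15) × 9/5.
Applying the formula gives 495.0 °R.

495.0 °R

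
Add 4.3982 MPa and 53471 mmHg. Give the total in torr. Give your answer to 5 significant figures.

86460 torr

4.3982 MPa = 32989.2 torr and 53471 mmHg = 53471.0 torr.
32989.2 + 53471.0 ≈ 86460 torr.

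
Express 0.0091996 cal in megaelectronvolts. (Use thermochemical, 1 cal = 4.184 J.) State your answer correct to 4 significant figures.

1 calorie = 2.61145 × 10^13 megaelectronvolts.
So 0.0091996 × 2.61145 × 10^13 ≈ 2.402 × 10^11 MeV.

2.402 × 10^11 MeV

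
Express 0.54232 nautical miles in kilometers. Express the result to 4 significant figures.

1.004 kilometers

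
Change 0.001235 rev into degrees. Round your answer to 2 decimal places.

1 rev = 360.000 degrees.
So 0.001235 × 360.000 ≈ 0.44 °.

0.44 degrees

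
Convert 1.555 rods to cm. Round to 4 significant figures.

1 rod = 502.920 cm.
1.555 × 502.920 ≈ 782.0 cm.

782.0 cm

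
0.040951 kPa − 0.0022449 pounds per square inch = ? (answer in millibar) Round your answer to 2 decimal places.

0.040951 kPa = 0.409510 mbar and 0.0022449 psi = 0.154780 mbar.
0.409510 − 0.154780 ≈ 0.25 mbar.

0.25 mbar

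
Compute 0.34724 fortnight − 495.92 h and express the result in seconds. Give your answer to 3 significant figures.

0.34724 fortnight = 420022 s and 495.92 h = 1.78531e+6 s.
420022 − 1.78531e+6 ≈ -1.37e+6 s.

-1.37e+6 s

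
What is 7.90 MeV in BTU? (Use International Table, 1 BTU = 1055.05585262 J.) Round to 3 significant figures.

1.20 × 10^-15 BTU

1 megaelectronvolt = 1.51857 × 10^-16 BTU.
7.90 × 1.51857 × 10^-16 ≈ 1.20 × 10^-15 BTU.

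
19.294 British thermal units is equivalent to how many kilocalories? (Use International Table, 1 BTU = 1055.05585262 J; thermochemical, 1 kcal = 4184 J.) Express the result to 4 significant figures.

1 BTU = 0.252164 kilocalories.
Thus 19.294 × 0.252164 ≈ 4.865 kcal.

4.865 kcal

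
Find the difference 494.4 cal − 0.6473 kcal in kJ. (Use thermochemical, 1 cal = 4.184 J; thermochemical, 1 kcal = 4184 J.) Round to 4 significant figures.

494.4 cal = 2.06857 kJ and 0.6473 kcal = 2.70830 kJ.
2.06857 − 2.70830 ≈ -0.6397 kJ.

-0.6397 kJ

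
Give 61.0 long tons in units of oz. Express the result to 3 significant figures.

1 long ton = 35840.0 ounces.
So 61.0 × 35840.0 ≈ 2.19e+6 oz.

2.19e+6 oz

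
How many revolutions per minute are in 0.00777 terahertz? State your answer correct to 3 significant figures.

1 THz = 6.00000 × 10^13 rpm.
Thus 0.00777 × 6.00000 × 10^13 ≈ 4.66 × 10^11 rpm.

4.66 × 10^11 rpm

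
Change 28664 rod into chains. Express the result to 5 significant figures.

7166.0 chain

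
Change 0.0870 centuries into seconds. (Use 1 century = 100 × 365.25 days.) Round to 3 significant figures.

2.75 × 10^8 s

1 century = 3.15576 × 10^9 seconds.
0.0870 × 3.15576 × 10^9 ≈ 2.75 × 10^8 s.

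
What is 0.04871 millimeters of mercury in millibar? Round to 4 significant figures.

1 mmHg = 1.33322 mbar.
So 0.04871 × 1.33322 ≈ 0.06494 mbar.

0.06494 mbar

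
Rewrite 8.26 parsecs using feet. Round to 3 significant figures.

1 pc = 1.01236 × 10^17 feet.
Thus 8.26 × 1.01236 × 10^17 ≈ 8.36 × 10^17 ft.

8.36 × 10^17 feet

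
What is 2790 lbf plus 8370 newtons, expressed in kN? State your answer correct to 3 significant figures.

2790 lbf = 12.4105 kN and 8370 N = 8.37000 kN.
12.4105 + 8.37000 ≈ 20.8 kN.

20.8 kN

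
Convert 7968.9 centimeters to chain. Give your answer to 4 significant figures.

1 centimeter = 0.000497097 chains.
Thus 7968.9 × 0.000497097 ≈ 3.961 chain.

3.961 chains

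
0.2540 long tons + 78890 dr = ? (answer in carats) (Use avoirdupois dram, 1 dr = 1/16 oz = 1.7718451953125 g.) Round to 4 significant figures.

0.2540 long ton = 1.29038e+6 ct and 78890 dr = 698904 ct.
1.29038e+6 + 698904 ≈ 1.989e+6 ct.

1.989e+6 ct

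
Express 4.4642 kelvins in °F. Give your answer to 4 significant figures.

K = (°F + 459.67) × 5/9.
Applying the formula gives -451.6 °F.

-451.6 °F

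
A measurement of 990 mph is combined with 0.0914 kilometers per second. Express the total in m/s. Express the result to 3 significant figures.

990 mph = 442.570 m/s and 0.0914 km/s = 91.4000 m/s.
442.570 + 91.4000 ≈ 534 m/s.

534 m/s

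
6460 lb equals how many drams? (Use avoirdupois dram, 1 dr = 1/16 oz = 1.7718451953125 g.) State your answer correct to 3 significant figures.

1.65e+6 drams

1 pound = 256.000 drams.
6460 × 256.000 ≈ 1.65e+6 dr.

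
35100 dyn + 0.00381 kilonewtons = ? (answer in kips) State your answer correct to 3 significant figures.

0.000935 kips

35100 dyn = 7.89079e-5 kip and 0.00381 kN = 0.000856522 kip.
7.89079e-5 + 0.000856522 ≈ 0.000935 kip.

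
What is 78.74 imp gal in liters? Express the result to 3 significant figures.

1 imperial gallon = 4.54609 L.
78.74 × 4.54609 ≈ 358 L.

358 liters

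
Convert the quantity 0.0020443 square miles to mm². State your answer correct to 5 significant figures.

5.2947 × 10^9 mm²

1 mi² = 2.58999 × 10^12 mm².
Then 0.0020443 × 2.58999 × 10^12 ≈ 5.2947 × 10^9 mm².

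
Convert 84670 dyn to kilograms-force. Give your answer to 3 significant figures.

0.0863 kgf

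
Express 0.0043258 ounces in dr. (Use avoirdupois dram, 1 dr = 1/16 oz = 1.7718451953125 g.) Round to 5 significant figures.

1 ounce = 16.0000 dr.
0.0043258 × 16.0000 ≈ 0.069213 dr.

0.069213 drams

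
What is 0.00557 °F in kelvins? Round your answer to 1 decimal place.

K = (°F + 459.67) × 5/9.
Applying the formula gives 255.4 K.

255.4 K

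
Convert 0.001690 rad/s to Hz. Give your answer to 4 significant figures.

0.0002690 hertz

1 rad/s = 0.159155 Hz.
Thus 0.001690 × 0.159155 ≈ 0.0002690 Hz.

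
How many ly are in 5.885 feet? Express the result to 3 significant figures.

1 foot = 3.22174e-17 ly.
Then 5.885 × 3.22174e-17 ≈ 1.90e-16 ly.

1.90e-16 ly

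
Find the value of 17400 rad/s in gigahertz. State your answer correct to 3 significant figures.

1 radian per second = 1.59155 × 10^-10 gigahertz.
17400 × 1.59155 × 10^-10 ≈ 2.77 × 10^-6 GHz.

2.77 × 10^-6 gigahertz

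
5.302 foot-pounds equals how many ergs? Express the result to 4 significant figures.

7.189 × 10^7 erg

1 foot-pound = 1.35582 × 10^7 erg.
5.302 × 1.35582 × 10^7 ≈ 7.189 × 10^7 erg.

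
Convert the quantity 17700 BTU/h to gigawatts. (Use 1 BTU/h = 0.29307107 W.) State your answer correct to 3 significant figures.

1 BTU/h = 2.93071e-10 GW.
Then 17700 × 2.93071e-10 ≈ 5.19e-6 GW.

5.19e-6 GW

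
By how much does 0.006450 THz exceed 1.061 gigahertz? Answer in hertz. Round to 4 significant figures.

5.389e+9 hertz

0.006450 THz = 6.45000e+9 Hz and 1.061 GHz = 1.06100e+9 Hz.
6.45000e+9 − 1.06100e+9 ≈ 5.389e+9 Hz.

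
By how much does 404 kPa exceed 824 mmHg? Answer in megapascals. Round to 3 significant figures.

0.294 MPa

404 kPa = 0.404000 MPa and 824 mmHg = 0.109858 MPa.
0.404000 − 0.109858 ≈ 0.294 MPa.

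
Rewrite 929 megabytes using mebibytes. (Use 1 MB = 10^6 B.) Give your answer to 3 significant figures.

886 MiB

1 megabyte = 0.953674 MiB.
So 929 × 0.953674 ≈ 886 MiB.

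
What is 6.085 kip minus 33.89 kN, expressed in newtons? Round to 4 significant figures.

-6823 newtons

6.085 kip = 27067.4 N and 33.89 kN = 33890.0 N.
27067.4 − 33890.0 ≈ -6823 N.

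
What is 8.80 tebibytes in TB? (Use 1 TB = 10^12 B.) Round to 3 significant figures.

9.68 TB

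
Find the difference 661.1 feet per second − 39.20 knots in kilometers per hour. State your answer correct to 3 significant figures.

653 km/h

661.1 ft/s = 725.412 km/h and 39.20 kn = 72.5984 km/h.
725.412 − 72.5984 ≈ 653 km/h.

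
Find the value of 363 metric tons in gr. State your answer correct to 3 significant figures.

5.60 × 10^9 grains

1 metric ton = 1.54324 × 10^7 gr.
363 × 1.54324 × 10^7 ≈ 5.60 × 10^9 gr.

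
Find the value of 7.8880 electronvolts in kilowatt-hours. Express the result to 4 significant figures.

3.511 × 10^-25 kWh

1 electronvolt = 4.45049 × 10^-26 kWh.
Thus 7.8880 × 4.45049 × 10^-26 ≈ 3.511 × 10^-25 kWh.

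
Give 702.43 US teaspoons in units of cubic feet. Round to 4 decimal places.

0.1223 cubic feet

1 US teaspoon = 0.000174063 ft³.
Thus 702.43 × 0.000174063 ≈ 0.1223 ft³.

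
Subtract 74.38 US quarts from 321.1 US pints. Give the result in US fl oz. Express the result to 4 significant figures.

321.1 US pt = 5137.60 US fl oz and 74.38 US qt = 2380.16 US fl oz.
5137.60 − 2380.16 ≈ 2757 US fl oz.

2757 US fl oz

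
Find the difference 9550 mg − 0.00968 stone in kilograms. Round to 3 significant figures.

-0.0519 kg

9550 mg = 0.00955000 kg and 0.00968 st = 0.0614708 kg.
0.00955000 − 0.0614708 ≈ -0.0519 kg.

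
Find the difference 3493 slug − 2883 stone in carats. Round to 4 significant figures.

1.633e+8 carats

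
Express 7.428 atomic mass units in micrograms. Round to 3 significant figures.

1 u = 1.66054e-18 micrograms.
Thus 7.428 × 1.66054e-18 ≈ 1.23e-17 μg.

1.23e-17 micrograms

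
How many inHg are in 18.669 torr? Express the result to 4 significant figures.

1 torr = 0.0393701 inHg.
Then 18.669 × 0.0393701 ≈ 0.7350 inHg.

0.7350 inHg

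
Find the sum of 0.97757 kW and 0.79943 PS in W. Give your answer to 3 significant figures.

1570 watts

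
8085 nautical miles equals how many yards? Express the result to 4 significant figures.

1 nmi = 2025.37 yd.
Then 8085 × 2025.37 ≈ 1.638 × 10^7 yd.

1.638 × 10^7 yards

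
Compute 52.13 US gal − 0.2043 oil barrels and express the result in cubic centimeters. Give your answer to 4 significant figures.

52.13 US gal = 197334 cm³ and 0.2043 bbl = 32481.1 cm³.
197334 − 32481.1 ≈ 164900 cm³.

164900 cm³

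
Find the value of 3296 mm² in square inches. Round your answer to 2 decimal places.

1 square millimeter = 0.00155000 square inches.
So 3296 × 0.00155000 ≈ 5.11 in².

5.11 square inches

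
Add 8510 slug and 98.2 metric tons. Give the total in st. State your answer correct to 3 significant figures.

8510 slug = 19557.2 st and 98.2 t = 15463.9 st.
19557.2 + 15463.9 ≈ 35000 st.

35000 stone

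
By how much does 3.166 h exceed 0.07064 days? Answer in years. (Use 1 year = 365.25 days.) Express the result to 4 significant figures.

0.0001678 yr

3.166 h = 0.000361168 yr and 0.07064 d = 0.000193402 yr.
0.000361168 − 0.000193402 ≈ 0.0001678 yr.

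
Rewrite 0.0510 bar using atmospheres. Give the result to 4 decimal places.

1 bar = 0.986923 atm.
Thus 0.0510 × 0.986923 ≈ 0.0503 atm.

0.0503 atm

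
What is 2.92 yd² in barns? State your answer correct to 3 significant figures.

1 yd² = 8.36127 × 10^27 barn.
So 2.92 × 8.36127 × 10^27 ≈ 2.44 × 10^28 barn.

2.44 × 10^28 barn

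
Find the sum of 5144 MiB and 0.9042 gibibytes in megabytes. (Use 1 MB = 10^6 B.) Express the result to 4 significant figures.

6365 megabytes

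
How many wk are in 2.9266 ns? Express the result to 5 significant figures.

4.8390 × 10^-15 wk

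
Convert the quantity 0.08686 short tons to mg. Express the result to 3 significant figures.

1 short ton = 9.07185e+8 mg.
So 0.08686 × 9.07185e+8 ≈ 7.88e+7 mg.

7.88e+7 mg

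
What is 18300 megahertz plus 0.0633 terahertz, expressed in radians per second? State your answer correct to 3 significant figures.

5.13e+11 rad/s

18300 MHz = 1.14982e+11 rad/s and 0.0633 THz = 3.97726e+11 rad/s.
1.14982e+11 + 3.97726e+11 ≈ 5.13e+11 rad/s.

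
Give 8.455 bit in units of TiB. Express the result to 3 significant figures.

9.61e-13 TiB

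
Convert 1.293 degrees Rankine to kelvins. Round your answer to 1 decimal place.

0.7 K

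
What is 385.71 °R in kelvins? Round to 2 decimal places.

214.28 kelvins

°R = K × 9/5.
Applying the formula gives 214.28 K.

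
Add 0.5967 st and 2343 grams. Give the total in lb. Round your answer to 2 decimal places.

0.5967 st = 8.35380 lb and 2343 g = 5.16543 lb.
8.35380 + 5.16543 ≈ 13.52 lb.

13.52 lb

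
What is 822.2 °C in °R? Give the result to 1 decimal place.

°R = (°C + 273.15) × 9/5.
Applying the formula gives 1971.6 °R.

1971.6 °R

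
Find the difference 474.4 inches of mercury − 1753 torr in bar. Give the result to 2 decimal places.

474.4 inHg = 16.0650 bar and 1753 torr = 2.33714 bar.
16.0650 − 2.33714 ≈ 13.73 bar.

13.73 bar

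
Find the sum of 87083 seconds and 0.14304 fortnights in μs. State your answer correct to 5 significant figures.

2.6010 × 10^11 μs

87083 s = 8.70830 × 10^10 μs and 0.14304 fortnight = 1.73021 × 10^11 μs.
8.70830 × 10^10 + 1.73021 × 10^11 ≈ 2.6010 × 10^11 μs.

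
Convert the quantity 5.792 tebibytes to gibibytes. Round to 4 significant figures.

5931 GiB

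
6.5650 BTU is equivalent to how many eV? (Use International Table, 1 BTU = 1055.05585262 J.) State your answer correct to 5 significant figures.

4.3231 × 10^22 eV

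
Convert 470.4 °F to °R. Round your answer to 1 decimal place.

°R = °F + 459.67.
Applying the formula gives 930.1 °R.

930.1 °R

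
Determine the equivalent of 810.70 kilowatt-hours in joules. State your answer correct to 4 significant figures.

1 kilowatt-hour = 3.60000 × 10^6 joules.
Then 810.70 × 3.60000 × 10^6 ≈ 2.919 × 10^9 J.

2.919 × 10^9 joules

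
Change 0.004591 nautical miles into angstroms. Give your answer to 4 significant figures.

1 nautical mile = 1.85200 × 10^13 angstroms.
Thus 0.004591 × 1.85200 × 10^13 ≈ 8.503 × 10^10 Å.

8.503 × 10^10 angstroms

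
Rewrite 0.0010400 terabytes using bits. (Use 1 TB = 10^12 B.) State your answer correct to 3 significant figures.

1 TB = 8.00000e+12 bit.
Then 0.0010400 × 8.00000e+12 ≈ 8.32e+9 bit.

8.32e+9 bits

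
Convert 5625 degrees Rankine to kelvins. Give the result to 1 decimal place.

3125.0 K

°R = K × 9/5.
Applying the formula gives 3125.0 K.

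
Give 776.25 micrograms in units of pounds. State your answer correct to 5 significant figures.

1.7113 × 10^-6 lb

1 microgram = 2.20462 × 10^-9 lb.
So 776.25 × 2.20462 × 10^-9 ≈ 1.7113 × 10^-6 lb.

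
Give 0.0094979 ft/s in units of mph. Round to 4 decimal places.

0.0065 mph

1 ft/s = 0.681818 mph.
Thus 0.0094979 × 0.681818 ≈ 0.0065 mph.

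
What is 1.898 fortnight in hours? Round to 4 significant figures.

637.7 hours

1 fortnight = 336.000 hours.
So 1.898 × 336.000 ≈ 637.7 h.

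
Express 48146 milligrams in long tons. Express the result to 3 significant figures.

4.74 × 10^-5 long tons

1 mg = 9.84207 × 10^-10 long ton.
Thus 48146 × 9.84207 × 10^-10 ≈ 4.74 × 10^-5 long ton.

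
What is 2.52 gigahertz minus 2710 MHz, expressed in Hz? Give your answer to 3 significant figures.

-1.90e+8 Hz

2.52 GHz = 2.52000e+9 Hz and 2710 MHz = 2.71000e+9 Hz.
2.52000e+9 − 2.71000e+9 ≈ -1.90e+8 Hz.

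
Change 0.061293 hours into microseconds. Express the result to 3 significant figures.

2.21 × 10^8 μs

1 h = 3.60000 × 10^9 microseconds.
0.061293 × 3.60000 × 10^9 ≈ 2.21 × 10^8 μs.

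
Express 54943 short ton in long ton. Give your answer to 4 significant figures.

1 short ton = 0.892857 long ton.
Then 54943 × 0.892857 ≈ 49060 long ton.

49060 long tons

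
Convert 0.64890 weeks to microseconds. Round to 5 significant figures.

1 week = 6.04800e+11 μs.
So 0.64890 × 6.04800e+11 ≈ 3.9245e+11 μs.

3.9245e+11 μs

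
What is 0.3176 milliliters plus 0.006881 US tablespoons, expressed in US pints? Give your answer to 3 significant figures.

0.3176 mL = 0.000671208 US pt and 0.006881 US tbsp = 0.000215031 US pt.
0.000671208 + 0.000215031 ≈ 0.000886 US pt.

0.000886 US pt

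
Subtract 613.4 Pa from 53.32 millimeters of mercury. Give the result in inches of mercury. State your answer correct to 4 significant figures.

53.32 mmHg = 2.09921 inHg and 613.4 Pa = 0.181137 inHg.
2.09921 − 0.181137 ≈ 1.918 inHg.

1.918 inHg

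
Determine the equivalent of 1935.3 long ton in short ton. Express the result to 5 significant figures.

2167.5 short ton

1 long ton = 1.12000 short tons.
1935.3 × 1.12000 ≈ 2167.5 short ton.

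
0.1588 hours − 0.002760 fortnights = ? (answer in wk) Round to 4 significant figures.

-0.004575 wk

0.1588 h = 0.000945238 wk and 0.002760 fortnight = 0.00552000 wk.
0.000945238 − 0.00552000 ≈ -0.004575 wk.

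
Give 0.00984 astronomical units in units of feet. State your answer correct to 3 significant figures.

4.83 × 10^9 feet

1 au = 4.90807 × 10^11 ft.
Then 0.00984 × 4.90807 × 10^11 ≈ 4.83 × 10^9 ft.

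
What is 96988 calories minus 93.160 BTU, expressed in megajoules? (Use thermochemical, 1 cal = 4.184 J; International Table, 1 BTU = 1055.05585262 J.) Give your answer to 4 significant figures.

96988 cal = 0.405798 MJ and 93.160 BTU = 0.0982890 MJ.
0.405798 − 0.0982890 ≈ 0.3075 MJ.

0.3075 MJ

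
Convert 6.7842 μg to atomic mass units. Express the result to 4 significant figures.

4.086e+18 u

1 μg = 6.02214e+17 u.
So 6.7842 × 6.02214e+17 ≈ 4.086e+18 u.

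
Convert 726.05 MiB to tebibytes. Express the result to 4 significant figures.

1 mebibyte = 9.53674 × 10^-7 TiB.
726.05 × 9.53674 × 10^-7 ≈ 0.0006924 TiB.

0.0006924 TiB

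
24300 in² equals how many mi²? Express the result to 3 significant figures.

6.05e-6 mi²

1 in² = 2.49098e-10 mi².
So 24300 × 2.49098e-10 ≈ 6.05e-6 mi².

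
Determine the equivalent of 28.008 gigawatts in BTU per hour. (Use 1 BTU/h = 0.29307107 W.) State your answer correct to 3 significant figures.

9.56e+10 BTU per hour

1 GW = 3.41214e+9 BTU per hour.
So 28.008 × 3.41214e+9 ≈ 9.56e+10 BTU/h.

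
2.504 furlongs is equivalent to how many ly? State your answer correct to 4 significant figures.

1 furlong = 2.12635 × 10^-14 ly.
Then 2.504 × 2.12635 × 10^-14 ≈ 5.324 × 10^-14 ly.

5.324 × 10^-14 light-years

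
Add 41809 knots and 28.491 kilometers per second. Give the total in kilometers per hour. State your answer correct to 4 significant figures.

41809 kn = 77430.3 km/h and 28.491 km/s = 102568 km/h.
77430.3 + 102568 ≈ 180000 km/h.

180000 km/h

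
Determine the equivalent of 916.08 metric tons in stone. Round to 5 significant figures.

1 metric ton = 157.473 st.
916.08 × 157.473 ≈ 144260 st.

144260 st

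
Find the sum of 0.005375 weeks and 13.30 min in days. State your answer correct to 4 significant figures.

0.04686 days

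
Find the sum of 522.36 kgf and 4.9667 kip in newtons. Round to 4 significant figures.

522.36 kgf = 5122.60 N and 4.9667 kip = 22093.0 N.
5122.60 + 22093.0 ≈ 27220 N.

27220 newtons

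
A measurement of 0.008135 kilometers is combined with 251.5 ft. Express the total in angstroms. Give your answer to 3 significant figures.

8.48 × 10^11 Å

0.008135 km = 8.13500 × 10^10 Å and 251.5 ft = 7.66572 × 10^11 Å.
8.13500 × 10^10 + 7.66572 × 10^11 ≈ 8.48 × 10^11 Å.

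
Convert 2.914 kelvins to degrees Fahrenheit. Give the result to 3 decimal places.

-454.425 °F

K = (°F + 459.67) × 5/9.
Applying the formula gives -454.425 °F.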